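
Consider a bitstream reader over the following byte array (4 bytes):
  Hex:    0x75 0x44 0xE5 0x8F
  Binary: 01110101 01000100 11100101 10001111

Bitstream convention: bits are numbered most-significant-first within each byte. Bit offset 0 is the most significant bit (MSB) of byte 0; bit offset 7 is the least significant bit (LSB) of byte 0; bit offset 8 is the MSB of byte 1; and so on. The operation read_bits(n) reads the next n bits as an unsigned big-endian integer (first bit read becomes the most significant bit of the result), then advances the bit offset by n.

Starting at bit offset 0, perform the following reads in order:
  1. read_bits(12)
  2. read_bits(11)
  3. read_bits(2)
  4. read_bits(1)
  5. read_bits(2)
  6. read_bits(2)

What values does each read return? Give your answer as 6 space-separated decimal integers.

Answer: 1876 626 3 0 0 3

Derivation:
Read 1: bits[0:12] width=12 -> value=1876 (bin 011101010100); offset now 12 = byte 1 bit 4; 20 bits remain
Read 2: bits[12:23] width=11 -> value=626 (bin 01001110010); offset now 23 = byte 2 bit 7; 9 bits remain
Read 3: bits[23:25] width=2 -> value=3 (bin 11); offset now 25 = byte 3 bit 1; 7 bits remain
Read 4: bits[25:26] width=1 -> value=0 (bin 0); offset now 26 = byte 3 bit 2; 6 bits remain
Read 5: bits[26:28] width=2 -> value=0 (bin 00); offset now 28 = byte 3 bit 4; 4 bits remain
Read 6: bits[28:30] width=2 -> value=3 (bin 11); offset now 30 = byte 3 bit 6; 2 bits remain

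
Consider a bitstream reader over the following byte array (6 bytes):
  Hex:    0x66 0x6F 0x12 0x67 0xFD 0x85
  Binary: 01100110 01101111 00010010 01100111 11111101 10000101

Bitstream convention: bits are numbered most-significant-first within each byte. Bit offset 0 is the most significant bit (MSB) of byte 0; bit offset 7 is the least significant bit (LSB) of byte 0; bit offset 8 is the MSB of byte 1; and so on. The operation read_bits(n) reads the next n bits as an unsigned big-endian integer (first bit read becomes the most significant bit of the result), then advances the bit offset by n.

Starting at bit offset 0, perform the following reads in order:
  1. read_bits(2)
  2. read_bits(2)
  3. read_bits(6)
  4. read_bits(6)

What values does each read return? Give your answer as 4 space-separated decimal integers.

Read 1: bits[0:2] width=2 -> value=1 (bin 01); offset now 2 = byte 0 bit 2; 46 bits remain
Read 2: bits[2:4] width=2 -> value=2 (bin 10); offset now 4 = byte 0 bit 4; 44 bits remain
Read 3: bits[4:10] width=6 -> value=25 (bin 011001); offset now 10 = byte 1 bit 2; 38 bits remain
Read 4: bits[10:16] width=6 -> value=47 (bin 101111); offset now 16 = byte 2 bit 0; 32 bits remain

Answer: 1 2 25 47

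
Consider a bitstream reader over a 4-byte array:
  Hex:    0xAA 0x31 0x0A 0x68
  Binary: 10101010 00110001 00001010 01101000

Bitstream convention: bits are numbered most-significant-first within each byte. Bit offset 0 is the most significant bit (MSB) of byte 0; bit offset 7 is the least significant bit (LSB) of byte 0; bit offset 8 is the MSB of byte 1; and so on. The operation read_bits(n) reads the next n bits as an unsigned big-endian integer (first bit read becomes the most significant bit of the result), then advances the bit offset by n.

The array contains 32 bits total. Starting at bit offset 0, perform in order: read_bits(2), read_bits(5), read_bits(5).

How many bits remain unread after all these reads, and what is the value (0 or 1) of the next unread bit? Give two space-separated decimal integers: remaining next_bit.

Answer: 20 0

Derivation:
Read 1: bits[0:2] width=2 -> value=2 (bin 10); offset now 2 = byte 0 bit 2; 30 bits remain
Read 2: bits[2:7] width=5 -> value=21 (bin 10101); offset now 7 = byte 0 bit 7; 25 bits remain
Read 3: bits[7:12] width=5 -> value=3 (bin 00011); offset now 12 = byte 1 bit 4; 20 bits remain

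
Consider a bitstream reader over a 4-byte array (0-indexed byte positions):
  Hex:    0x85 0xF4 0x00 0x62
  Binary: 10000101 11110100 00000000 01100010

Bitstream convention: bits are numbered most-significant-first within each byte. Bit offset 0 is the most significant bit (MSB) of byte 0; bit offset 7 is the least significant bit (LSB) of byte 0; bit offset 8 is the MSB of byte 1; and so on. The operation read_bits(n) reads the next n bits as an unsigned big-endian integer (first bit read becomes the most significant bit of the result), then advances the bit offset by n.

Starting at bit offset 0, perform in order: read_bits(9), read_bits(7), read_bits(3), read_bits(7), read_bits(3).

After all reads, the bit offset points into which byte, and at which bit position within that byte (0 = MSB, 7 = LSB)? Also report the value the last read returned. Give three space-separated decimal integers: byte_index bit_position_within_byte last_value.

Answer: 3 5 4

Derivation:
Read 1: bits[0:9] width=9 -> value=267 (bin 100001011); offset now 9 = byte 1 bit 1; 23 bits remain
Read 2: bits[9:16] width=7 -> value=116 (bin 1110100); offset now 16 = byte 2 bit 0; 16 bits remain
Read 3: bits[16:19] width=3 -> value=0 (bin 000); offset now 19 = byte 2 bit 3; 13 bits remain
Read 4: bits[19:26] width=7 -> value=1 (bin 0000001); offset now 26 = byte 3 bit 2; 6 bits remain
Read 5: bits[26:29] width=3 -> value=4 (bin 100); offset now 29 = byte 3 bit 5; 3 bits remain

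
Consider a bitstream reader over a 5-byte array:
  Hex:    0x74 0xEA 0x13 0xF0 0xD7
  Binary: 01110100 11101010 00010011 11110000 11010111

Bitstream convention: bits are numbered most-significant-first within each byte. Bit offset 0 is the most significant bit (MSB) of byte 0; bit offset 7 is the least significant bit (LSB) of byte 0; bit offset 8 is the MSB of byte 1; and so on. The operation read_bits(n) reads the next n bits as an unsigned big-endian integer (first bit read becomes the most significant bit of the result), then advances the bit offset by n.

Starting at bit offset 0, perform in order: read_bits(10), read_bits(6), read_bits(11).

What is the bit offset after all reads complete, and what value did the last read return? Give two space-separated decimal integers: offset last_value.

Answer: 27 159

Derivation:
Read 1: bits[0:10] width=10 -> value=467 (bin 0111010011); offset now 10 = byte 1 bit 2; 30 bits remain
Read 2: bits[10:16] width=6 -> value=42 (bin 101010); offset now 16 = byte 2 bit 0; 24 bits remain
Read 3: bits[16:27] width=11 -> value=159 (bin 00010011111); offset now 27 = byte 3 bit 3; 13 bits remain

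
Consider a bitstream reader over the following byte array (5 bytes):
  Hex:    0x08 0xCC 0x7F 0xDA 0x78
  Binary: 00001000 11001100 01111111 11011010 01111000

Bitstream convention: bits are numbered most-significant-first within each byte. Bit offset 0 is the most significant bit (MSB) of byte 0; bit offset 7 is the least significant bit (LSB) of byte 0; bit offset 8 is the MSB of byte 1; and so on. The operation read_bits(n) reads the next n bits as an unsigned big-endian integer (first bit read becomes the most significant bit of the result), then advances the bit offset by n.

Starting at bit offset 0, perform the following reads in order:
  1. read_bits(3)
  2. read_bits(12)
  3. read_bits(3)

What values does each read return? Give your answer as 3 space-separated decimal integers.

Read 1: bits[0:3] width=3 -> value=0 (bin 000); offset now 3 = byte 0 bit 3; 37 bits remain
Read 2: bits[3:15] width=12 -> value=1126 (bin 010001100110); offset now 15 = byte 1 bit 7; 25 bits remain
Read 3: bits[15:18] width=3 -> value=1 (bin 001); offset now 18 = byte 2 bit 2; 22 bits remain

Answer: 0 1126 1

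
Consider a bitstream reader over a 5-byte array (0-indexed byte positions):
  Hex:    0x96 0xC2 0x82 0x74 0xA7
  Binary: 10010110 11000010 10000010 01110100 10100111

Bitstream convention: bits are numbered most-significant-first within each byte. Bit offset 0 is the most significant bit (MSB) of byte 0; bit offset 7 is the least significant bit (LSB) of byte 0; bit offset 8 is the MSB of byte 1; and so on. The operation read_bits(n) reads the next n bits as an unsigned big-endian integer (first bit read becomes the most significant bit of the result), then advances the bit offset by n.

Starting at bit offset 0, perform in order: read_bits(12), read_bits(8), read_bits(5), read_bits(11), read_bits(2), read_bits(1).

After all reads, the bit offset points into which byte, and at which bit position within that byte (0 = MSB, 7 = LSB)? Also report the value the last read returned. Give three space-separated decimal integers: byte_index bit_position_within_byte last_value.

Answer: 4 7 1

Derivation:
Read 1: bits[0:12] width=12 -> value=2412 (bin 100101101100); offset now 12 = byte 1 bit 4; 28 bits remain
Read 2: bits[12:20] width=8 -> value=40 (bin 00101000); offset now 20 = byte 2 bit 4; 20 bits remain
Read 3: bits[20:25] width=5 -> value=4 (bin 00100); offset now 25 = byte 3 bit 1; 15 bits remain
Read 4: bits[25:36] width=11 -> value=1866 (bin 11101001010); offset now 36 = byte 4 bit 4; 4 bits remain
Read 5: bits[36:38] width=2 -> value=1 (bin 01); offset now 38 = byte 4 bit 6; 2 bits remain
Read 6: bits[38:39] width=1 -> value=1 (bin 1); offset now 39 = byte 4 bit 7; 1 bits remain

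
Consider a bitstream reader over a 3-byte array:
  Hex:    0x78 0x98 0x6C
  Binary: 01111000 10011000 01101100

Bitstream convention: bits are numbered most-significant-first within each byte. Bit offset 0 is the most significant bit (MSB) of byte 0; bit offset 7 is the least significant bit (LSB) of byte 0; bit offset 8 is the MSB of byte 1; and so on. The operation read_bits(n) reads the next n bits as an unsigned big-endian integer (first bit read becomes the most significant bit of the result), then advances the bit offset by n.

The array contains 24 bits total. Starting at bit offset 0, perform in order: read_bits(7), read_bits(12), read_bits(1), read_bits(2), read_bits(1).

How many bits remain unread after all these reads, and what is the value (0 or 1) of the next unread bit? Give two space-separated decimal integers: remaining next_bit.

Answer: 1 0

Derivation:
Read 1: bits[0:7] width=7 -> value=60 (bin 0111100); offset now 7 = byte 0 bit 7; 17 bits remain
Read 2: bits[7:19] width=12 -> value=1219 (bin 010011000011); offset now 19 = byte 2 bit 3; 5 bits remain
Read 3: bits[19:20] width=1 -> value=0 (bin 0); offset now 20 = byte 2 bit 4; 4 bits remain
Read 4: bits[20:22] width=2 -> value=3 (bin 11); offset now 22 = byte 2 bit 6; 2 bits remain
Read 5: bits[22:23] width=1 -> value=0 (bin 0); offset now 23 = byte 2 bit 7; 1 bits remain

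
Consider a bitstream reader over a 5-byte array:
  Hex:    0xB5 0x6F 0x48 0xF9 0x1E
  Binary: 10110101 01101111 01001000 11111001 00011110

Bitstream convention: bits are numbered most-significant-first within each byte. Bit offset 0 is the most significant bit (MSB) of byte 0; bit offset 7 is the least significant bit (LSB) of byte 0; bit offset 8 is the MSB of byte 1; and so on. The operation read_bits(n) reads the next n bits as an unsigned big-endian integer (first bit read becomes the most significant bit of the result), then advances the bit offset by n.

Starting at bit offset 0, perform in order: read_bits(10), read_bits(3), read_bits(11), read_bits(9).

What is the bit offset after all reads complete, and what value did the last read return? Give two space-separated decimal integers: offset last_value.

Answer: 33 498

Derivation:
Read 1: bits[0:10] width=10 -> value=725 (bin 1011010101); offset now 10 = byte 1 bit 2; 30 bits remain
Read 2: bits[10:13] width=3 -> value=5 (bin 101); offset now 13 = byte 1 bit 5; 27 bits remain
Read 3: bits[13:24] width=11 -> value=1864 (bin 11101001000); offset now 24 = byte 3 bit 0; 16 bits remain
Read 4: bits[24:33] width=9 -> value=498 (bin 111110010); offset now 33 = byte 4 bit 1; 7 bits remain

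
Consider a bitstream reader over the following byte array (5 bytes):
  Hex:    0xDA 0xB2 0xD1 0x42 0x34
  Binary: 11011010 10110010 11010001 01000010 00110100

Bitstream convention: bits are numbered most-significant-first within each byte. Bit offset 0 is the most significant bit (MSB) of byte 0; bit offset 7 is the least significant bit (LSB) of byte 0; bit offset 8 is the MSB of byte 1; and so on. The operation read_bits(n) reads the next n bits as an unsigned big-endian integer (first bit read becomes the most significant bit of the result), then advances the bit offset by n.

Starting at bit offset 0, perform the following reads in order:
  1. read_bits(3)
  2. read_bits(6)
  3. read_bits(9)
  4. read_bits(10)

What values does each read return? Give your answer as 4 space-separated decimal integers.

Read 1: bits[0:3] width=3 -> value=6 (bin 110); offset now 3 = byte 0 bit 3; 37 bits remain
Read 2: bits[3:9] width=6 -> value=53 (bin 110101); offset now 9 = byte 1 bit 1; 31 bits remain
Read 3: bits[9:18] width=9 -> value=203 (bin 011001011); offset now 18 = byte 2 bit 2; 22 bits remain
Read 4: bits[18:28] width=10 -> value=276 (bin 0100010100); offset now 28 = byte 3 bit 4; 12 bits remain

Answer: 6 53 203 276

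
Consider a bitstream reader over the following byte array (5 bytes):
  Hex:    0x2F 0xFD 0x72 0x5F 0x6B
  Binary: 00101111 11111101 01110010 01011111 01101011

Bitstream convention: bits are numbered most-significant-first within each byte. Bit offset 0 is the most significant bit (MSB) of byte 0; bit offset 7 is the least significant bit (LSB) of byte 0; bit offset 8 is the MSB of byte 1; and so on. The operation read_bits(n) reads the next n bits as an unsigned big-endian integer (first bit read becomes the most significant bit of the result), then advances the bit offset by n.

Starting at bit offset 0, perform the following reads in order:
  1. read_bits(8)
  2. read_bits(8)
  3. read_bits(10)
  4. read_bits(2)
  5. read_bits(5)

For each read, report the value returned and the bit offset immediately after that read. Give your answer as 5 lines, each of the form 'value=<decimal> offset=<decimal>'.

Read 1: bits[0:8] width=8 -> value=47 (bin 00101111); offset now 8 = byte 1 bit 0; 32 bits remain
Read 2: bits[8:16] width=8 -> value=253 (bin 11111101); offset now 16 = byte 2 bit 0; 24 bits remain
Read 3: bits[16:26] width=10 -> value=457 (bin 0111001001); offset now 26 = byte 3 bit 2; 14 bits remain
Read 4: bits[26:28] width=2 -> value=1 (bin 01); offset now 28 = byte 3 bit 4; 12 bits remain
Read 5: bits[28:33] width=5 -> value=30 (bin 11110); offset now 33 = byte 4 bit 1; 7 bits remain

Answer: value=47 offset=8
value=253 offset=16
value=457 offset=26
value=1 offset=28
value=30 offset=33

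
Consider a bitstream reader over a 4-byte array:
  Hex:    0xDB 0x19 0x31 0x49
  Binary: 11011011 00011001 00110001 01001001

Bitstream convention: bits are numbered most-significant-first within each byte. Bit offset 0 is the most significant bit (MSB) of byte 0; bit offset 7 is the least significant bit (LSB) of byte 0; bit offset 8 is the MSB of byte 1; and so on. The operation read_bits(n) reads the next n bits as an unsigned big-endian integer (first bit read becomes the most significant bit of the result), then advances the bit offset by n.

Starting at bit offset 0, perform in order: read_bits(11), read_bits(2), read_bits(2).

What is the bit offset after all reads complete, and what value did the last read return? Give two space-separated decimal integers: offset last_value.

Answer: 15 0

Derivation:
Read 1: bits[0:11] width=11 -> value=1752 (bin 11011011000); offset now 11 = byte 1 bit 3; 21 bits remain
Read 2: bits[11:13] width=2 -> value=3 (bin 11); offset now 13 = byte 1 bit 5; 19 bits remain
Read 3: bits[13:15] width=2 -> value=0 (bin 00); offset now 15 = byte 1 bit 7; 17 bits remain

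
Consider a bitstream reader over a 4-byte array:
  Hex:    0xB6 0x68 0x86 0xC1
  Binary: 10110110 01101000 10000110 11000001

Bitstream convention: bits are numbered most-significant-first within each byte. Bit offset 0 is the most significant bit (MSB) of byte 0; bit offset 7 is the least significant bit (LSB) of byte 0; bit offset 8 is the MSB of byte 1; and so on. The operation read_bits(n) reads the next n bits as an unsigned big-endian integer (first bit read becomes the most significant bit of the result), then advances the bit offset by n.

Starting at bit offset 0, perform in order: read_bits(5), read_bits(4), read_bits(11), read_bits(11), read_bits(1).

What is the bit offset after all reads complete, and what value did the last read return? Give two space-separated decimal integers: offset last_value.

Answer: 32 1

Derivation:
Read 1: bits[0:5] width=5 -> value=22 (bin 10110); offset now 5 = byte 0 bit 5; 27 bits remain
Read 2: bits[5:9] width=4 -> value=12 (bin 1100); offset now 9 = byte 1 bit 1; 23 bits remain
Read 3: bits[9:20] width=11 -> value=1672 (bin 11010001000); offset now 20 = byte 2 bit 4; 12 bits remain
Read 4: bits[20:31] width=11 -> value=864 (bin 01101100000); offset now 31 = byte 3 bit 7; 1 bits remain
Read 5: bits[31:32] width=1 -> value=1 (bin 1); offset now 32 = byte 4 bit 0; 0 bits remain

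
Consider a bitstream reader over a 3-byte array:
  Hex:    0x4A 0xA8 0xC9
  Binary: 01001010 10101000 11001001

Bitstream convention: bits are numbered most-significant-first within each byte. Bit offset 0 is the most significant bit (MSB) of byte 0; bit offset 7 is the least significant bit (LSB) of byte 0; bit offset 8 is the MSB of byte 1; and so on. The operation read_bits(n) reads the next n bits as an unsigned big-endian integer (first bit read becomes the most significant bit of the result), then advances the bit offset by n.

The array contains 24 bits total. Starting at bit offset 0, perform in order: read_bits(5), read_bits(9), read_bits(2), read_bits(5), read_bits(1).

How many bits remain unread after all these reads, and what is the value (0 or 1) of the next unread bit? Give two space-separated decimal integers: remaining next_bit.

Answer: 2 0

Derivation:
Read 1: bits[0:5] width=5 -> value=9 (bin 01001); offset now 5 = byte 0 bit 5; 19 bits remain
Read 2: bits[5:14] width=9 -> value=170 (bin 010101010); offset now 14 = byte 1 bit 6; 10 bits remain
Read 3: bits[14:16] width=2 -> value=0 (bin 00); offset now 16 = byte 2 bit 0; 8 bits remain
Read 4: bits[16:21] width=5 -> value=25 (bin 11001); offset now 21 = byte 2 bit 5; 3 bits remain
Read 5: bits[21:22] width=1 -> value=0 (bin 0); offset now 22 = byte 2 bit 6; 2 bits remain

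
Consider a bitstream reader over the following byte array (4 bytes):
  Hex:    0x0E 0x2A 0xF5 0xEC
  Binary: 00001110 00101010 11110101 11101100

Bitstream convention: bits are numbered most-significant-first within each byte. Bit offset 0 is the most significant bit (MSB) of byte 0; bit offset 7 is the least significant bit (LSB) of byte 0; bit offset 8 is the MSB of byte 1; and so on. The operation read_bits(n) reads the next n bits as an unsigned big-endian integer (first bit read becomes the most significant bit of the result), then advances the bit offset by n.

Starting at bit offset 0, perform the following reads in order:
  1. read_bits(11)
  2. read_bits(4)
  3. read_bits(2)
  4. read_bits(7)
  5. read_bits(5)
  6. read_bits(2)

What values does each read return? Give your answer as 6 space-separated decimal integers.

Answer: 113 5 1 117 29 2

Derivation:
Read 1: bits[0:11] width=11 -> value=113 (bin 00001110001); offset now 11 = byte 1 bit 3; 21 bits remain
Read 2: bits[11:15] width=4 -> value=5 (bin 0101); offset now 15 = byte 1 bit 7; 17 bits remain
Read 3: bits[15:17] width=2 -> value=1 (bin 01); offset now 17 = byte 2 bit 1; 15 bits remain
Read 4: bits[17:24] width=7 -> value=117 (bin 1110101); offset now 24 = byte 3 bit 0; 8 bits remain
Read 5: bits[24:29] width=5 -> value=29 (bin 11101); offset now 29 = byte 3 bit 5; 3 bits remain
Read 6: bits[29:31] width=2 -> value=2 (bin 10); offset now 31 = byte 3 bit 7; 1 bits remain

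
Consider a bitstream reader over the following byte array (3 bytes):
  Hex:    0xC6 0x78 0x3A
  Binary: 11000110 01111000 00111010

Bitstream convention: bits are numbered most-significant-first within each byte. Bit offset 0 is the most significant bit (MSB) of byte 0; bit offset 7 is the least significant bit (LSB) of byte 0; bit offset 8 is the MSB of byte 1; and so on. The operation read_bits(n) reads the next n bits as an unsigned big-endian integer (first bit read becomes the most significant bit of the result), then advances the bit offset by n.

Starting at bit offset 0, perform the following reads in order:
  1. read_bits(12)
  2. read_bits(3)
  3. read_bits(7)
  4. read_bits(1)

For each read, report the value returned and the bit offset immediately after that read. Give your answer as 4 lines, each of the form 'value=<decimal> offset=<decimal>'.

Answer: value=3175 offset=12
value=4 offset=15
value=14 offset=22
value=1 offset=23

Derivation:
Read 1: bits[0:12] width=12 -> value=3175 (bin 110001100111); offset now 12 = byte 1 bit 4; 12 bits remain
Read 2: bits[12:15] width=3 -> value=4 (bin 100); offset now 15 = byte 1 bit 7; 9 bits remain
Read 3: bits[15:22] width=7 -> value=14 (bin 0001110); offset now 22 = byte 2 bit 6; 2 bits remain
Read 4: bits[22:23] width=1 -> value=1 (bin 1); offset now 23 = byte 2 bit 7; 1 bits remain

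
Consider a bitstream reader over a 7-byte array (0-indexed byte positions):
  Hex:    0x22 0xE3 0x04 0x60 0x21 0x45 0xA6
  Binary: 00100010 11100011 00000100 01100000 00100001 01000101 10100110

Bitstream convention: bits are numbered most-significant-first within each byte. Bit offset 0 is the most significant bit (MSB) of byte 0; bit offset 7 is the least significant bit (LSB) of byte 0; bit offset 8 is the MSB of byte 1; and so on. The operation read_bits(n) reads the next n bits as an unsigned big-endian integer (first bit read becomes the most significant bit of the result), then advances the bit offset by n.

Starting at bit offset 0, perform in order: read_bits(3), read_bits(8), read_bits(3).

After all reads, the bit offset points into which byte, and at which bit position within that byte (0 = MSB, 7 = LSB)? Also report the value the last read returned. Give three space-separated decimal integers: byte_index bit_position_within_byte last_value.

Read 1: bits[0:3] width=3 -> value=1 (bin 001); offset now 3 = byte 0 bit 3; 53 bits remain
Read 2: bits[3:11] width=8 -> value=23 (bin 00010111); offset now 11 = byte 1 bit 3; 45 bits remain
Read 3: bits[11:14] width=3 -> value=0 (bin 000); offset now 14 = byte 1 bit 6; 42 bits remain

Answer: 1 6 0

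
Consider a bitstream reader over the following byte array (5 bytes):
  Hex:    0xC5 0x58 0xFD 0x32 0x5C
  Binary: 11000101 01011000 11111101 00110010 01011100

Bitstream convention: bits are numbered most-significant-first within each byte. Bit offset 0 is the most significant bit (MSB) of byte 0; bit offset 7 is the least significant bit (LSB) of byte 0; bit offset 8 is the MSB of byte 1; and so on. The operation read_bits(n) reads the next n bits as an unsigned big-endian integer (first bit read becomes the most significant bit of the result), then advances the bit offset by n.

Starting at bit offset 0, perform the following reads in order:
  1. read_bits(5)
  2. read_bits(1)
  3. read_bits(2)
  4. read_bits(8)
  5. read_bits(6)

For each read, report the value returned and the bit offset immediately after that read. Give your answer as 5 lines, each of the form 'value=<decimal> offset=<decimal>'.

Read 1: bits[0:5] width=5 -> value=24 (bin 11000); offset now 5 = byte 0 bit 5; 35 bits remain
Read 2: bits[5:6] width=1 -> value=1 (bin 1); offset now 6 = byte 0 bit 6; 34 bits remain
Read 3: bits[6:8] width=2 -> value=1 (bin 01); offset now 8 = byte 1 bit 0; 32 bits remain
Read 4: bits[8:16] width=8 -> value=88 (bin 01011000); offset now 16 = byte 2 bit 0; 24 bits remain
Read 5: bits[16:22] width=6 -> value=63 (bin 111111); offset now 22 = byte 2 bit 6; 18 bits remain

Answer: value=24 offset=5
value=1 offset=6
value=1 offset=8
value=88 offset=16
value=63 offset=22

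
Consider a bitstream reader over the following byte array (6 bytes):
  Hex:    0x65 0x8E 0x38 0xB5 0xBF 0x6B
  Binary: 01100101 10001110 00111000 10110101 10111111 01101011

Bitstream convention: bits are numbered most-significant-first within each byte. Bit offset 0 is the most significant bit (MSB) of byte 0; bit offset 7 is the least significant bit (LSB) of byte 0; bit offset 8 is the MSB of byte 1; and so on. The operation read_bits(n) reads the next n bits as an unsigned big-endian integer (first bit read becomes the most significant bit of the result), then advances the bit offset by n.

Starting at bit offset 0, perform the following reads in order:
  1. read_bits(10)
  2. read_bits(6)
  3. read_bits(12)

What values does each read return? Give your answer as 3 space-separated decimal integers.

Read 1: bits[0:10] width=10 -> value=406 (bin 0110010110); offset now 10 = byte 1 bit 2; 38 bits remain
Read 2: bits[10:16] width=6 -> value=14 (bin 001110); offset now 16 = byte 2 bit 0; 32 bits remain
Read 3: bits[16:28] width=12 -> value=907 (bin 001110001011); offset now 28 = byte 3 bit 4; 20 bits remain

Answer: 406 14 907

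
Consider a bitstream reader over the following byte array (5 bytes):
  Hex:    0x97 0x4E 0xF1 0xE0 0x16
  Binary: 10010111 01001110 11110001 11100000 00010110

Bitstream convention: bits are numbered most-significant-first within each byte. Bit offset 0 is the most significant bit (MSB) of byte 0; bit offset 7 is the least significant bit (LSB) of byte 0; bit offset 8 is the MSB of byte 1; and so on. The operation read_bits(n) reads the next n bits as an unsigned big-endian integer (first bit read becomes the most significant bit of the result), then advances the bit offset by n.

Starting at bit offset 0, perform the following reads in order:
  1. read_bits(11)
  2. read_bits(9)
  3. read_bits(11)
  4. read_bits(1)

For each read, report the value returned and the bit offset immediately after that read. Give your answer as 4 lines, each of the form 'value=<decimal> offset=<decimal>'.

Answer: value=1210 offset=11
value=239 offset=20
value=240 offset=31
value=0 offset=32

Derivation:
Read 1: bits[0:11] width=11 -> value=1210 (bin 10010111010); offset now 11 = byte 1 bit 3; 29 bits remain
Read 2: bits[11:20] width=9 -> value=239 (bin 011101111); offset now 20 = byte 2 bit 4; 20 bits remain
Read 3: bits[20:31] width=11 -> value=240 (bin 00011110000); offset now 31 = byte 3 bit 7; 9 bits remain
Read 4: bits[31:32] width=1 -> value=0 (bin 0); offset now 32 = byte 4 bit 0; 8 bits remain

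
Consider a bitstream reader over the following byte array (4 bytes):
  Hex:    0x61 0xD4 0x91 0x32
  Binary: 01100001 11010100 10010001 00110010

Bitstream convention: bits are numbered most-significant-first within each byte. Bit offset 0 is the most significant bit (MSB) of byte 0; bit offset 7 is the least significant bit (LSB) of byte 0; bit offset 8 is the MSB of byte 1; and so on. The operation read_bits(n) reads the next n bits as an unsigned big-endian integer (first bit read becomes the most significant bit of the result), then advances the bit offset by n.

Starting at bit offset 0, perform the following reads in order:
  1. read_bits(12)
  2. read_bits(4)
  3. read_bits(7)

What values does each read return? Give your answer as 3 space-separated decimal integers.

Answer: 1565 4 72

Derivation:
Read 1: bits[0:12] width=12 -> value=1565 (bin 011000011101); offset now 12 = byte 1 bit 4; 20 bits remain
Read 2: bits[12:16] width=4 -> value=4 (bin 0100); offset now 16 = byte 2 bit 0; 16 bits remain
Read 3: bits[16:23] width=7 -> value=72 (bin 1001000); offset now 23 = byte 2 bit 7; 9 bits remain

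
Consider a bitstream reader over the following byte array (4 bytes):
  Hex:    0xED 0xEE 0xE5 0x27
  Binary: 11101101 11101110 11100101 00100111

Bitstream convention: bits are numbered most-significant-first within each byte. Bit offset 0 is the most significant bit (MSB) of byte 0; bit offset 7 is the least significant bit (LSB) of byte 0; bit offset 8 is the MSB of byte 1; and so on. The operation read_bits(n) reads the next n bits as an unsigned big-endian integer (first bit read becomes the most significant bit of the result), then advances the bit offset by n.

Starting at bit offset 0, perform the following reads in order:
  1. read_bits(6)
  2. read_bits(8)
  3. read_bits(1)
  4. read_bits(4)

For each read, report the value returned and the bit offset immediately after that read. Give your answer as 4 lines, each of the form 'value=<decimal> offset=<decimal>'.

Read 1: bits[0:6] width=6 -> value=59 (bin 111011); offset now 6 = byte 0 bit 6; 26 bits remain
Read 2: bits[6:14] width=8 -> value=123 (bin 01111011); offset now 14 = byte 1 bit 6; 18 bits remain
Read 3: bits[14:15] width=1 -> value=1 (bin 1); offset now 15 = byte 1 bit 7; 17 bits remain
Read 4: bits[15:19] width=4 -> value=7 (bin 0111); offset now 19 = byte 2 bit 3; 13 bits remain

Answer: value=59 offset=6
value=123 offset=14
value=1 offset=15
value=7 offset=19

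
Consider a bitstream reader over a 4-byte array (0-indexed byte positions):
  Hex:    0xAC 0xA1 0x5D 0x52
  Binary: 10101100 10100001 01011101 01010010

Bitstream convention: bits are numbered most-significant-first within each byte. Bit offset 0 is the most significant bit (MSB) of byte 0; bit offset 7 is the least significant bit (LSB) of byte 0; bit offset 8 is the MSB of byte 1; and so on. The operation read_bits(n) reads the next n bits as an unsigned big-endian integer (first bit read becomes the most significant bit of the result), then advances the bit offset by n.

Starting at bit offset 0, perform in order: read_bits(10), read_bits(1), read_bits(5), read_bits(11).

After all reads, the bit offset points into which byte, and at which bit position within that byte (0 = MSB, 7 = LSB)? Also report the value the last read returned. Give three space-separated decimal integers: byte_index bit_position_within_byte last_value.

Answer: 3 3 746

Derivation:
Read 1: bits[0:10] width=10 -> value=690 (bin 1010110010); offset now 10 = byte 1 bit 2; 22 bits remain
Read 2: bits[10:11] width=1 -> value=1 (bin 1); offset now 11 = byte 1 bit 3; 21 bits remain
Read 3: bits[11:16] width=5 -> value=1 (bin 00001); offset now 16 = byte 2 bit 0; 16 bits remain
Read 4: bits[16:27] width=11 -> value=746 (bin 01011101010); offset now 27 = byte 3 bit 3; 5 bits remain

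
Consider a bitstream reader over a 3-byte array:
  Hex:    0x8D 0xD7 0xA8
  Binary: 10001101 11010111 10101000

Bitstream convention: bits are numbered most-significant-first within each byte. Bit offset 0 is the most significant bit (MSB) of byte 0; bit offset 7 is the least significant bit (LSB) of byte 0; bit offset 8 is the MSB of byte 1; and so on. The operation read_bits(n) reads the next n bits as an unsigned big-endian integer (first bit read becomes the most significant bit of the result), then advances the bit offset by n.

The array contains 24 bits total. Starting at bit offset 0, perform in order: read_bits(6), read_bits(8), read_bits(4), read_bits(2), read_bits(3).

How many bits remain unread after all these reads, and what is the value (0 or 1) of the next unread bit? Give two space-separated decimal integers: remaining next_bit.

Read 1: bits[0:6] width=6 -> value=35 (bin 100011); offset now 6 = byte 0 bit 6; 18 bits remain
Read 2: bits[6:14] width=8 -> value=117 (bin 01110101); offset now 14 = byte 1 bit 6; 10 bits remain
Read 3: bits[14:18] width=4 -> value=14 (bin 1110); offset now 18 = byte 2 bit 2; 6 bits remain
Read 4: bits[18:20] width=2 -> value=2 (bin 10); offset now 20 = byte 2 bit 4; 4 bits remain
Read 5: bits[20:23] width=3 -> value=4 (bin 100); offset now 23 = byte 2 bit 7; 1 bits remain

Answer: 1 0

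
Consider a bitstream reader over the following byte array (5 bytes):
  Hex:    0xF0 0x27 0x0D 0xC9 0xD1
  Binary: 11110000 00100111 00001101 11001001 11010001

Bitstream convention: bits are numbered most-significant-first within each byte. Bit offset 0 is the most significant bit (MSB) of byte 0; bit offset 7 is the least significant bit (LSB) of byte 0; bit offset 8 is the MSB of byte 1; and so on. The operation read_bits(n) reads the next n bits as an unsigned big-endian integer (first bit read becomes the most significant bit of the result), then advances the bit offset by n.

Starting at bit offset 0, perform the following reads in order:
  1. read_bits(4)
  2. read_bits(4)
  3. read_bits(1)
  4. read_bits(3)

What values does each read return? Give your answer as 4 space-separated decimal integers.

Answer: 15 0 0 2

Derivation:
Read 1: bits[0:4] width=4 -> value=15 (bin 1111); offset now 4 = byte 0 bit 4; 36 bits remain
Read 2: bits[4:8] width=4 -> value=0 (bin 0000); offset now 8 = byte 1 bit 0; 32 bits remain
Read 3: bits[8:9] width=1 -> value=0 (bin 0); offset now 9 = byte 1 bit 1; 31 bits remain
Read 4: bits[9:12] width=3 -> value=2 (bin 010); offset now 12 = byte 1 bit 4; 28 bits remain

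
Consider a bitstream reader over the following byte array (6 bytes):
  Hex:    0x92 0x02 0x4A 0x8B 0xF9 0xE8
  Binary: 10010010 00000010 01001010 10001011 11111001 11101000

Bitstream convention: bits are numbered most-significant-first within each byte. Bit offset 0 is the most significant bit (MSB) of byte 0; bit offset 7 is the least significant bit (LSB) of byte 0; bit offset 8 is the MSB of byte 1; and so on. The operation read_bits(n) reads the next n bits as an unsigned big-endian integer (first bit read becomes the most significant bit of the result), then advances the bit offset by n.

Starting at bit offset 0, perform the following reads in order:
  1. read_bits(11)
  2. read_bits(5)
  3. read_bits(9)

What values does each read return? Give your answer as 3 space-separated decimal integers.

Read 1: bits[0:11] width=11 -> value=1168 (bin 10010010000); offset now 11 = byte 1 bit 3; 37 bits remain
Read 2: bits[11:16] width=5 -> value=2 (bin 00010); offset now 16 = byte 2 bit 0; 32 bits remain
Read 3: bits[16:25] width=9 -> value=149 (bin 010010101); offset now 25 = byte 3 bit 1; 23 bits remain

Answer: 1168 2 149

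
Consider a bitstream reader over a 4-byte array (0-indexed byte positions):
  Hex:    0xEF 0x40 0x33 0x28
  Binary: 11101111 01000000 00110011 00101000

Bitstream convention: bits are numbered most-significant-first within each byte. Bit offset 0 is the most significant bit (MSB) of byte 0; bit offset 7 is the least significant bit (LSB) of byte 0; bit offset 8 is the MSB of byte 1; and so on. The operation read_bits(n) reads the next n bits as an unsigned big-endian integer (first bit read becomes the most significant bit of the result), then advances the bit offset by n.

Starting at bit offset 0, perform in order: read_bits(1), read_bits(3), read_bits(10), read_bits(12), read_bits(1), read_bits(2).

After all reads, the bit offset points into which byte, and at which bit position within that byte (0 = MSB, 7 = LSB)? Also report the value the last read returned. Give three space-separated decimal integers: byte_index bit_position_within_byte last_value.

Answer: 3 5 1

Derivation:
Read 1: bits[0:1] width=1 -> value=1 (bin 1); offset now 1 = byte 0 bit 1; 31 bits remain
Read 2: bits[1:4] width=3 -> value=6 (bin 110); offset now 4 = byte 0 bit 4; 28 bits remain
Read 3: bits[4:14] width=10 -> value=976 (bin 1111010000); offset now 14 = byte 1 bit 6; 18 bits remain
Read 4: bits[14:26] width=12 -> value=204 (bin 000011001100); offset now 26 = byte 3 bit 2; 6 bits remain
Read 5: bits[26:27] width=1 -> value=1 (bin 1); offset now 27 = byte 3 bit 3; 5 bits remain
Read 6: bits[27:29] width=2 -> value=1 (bin 01); offset now 29 = byte 3 bit 5; 3 bits remain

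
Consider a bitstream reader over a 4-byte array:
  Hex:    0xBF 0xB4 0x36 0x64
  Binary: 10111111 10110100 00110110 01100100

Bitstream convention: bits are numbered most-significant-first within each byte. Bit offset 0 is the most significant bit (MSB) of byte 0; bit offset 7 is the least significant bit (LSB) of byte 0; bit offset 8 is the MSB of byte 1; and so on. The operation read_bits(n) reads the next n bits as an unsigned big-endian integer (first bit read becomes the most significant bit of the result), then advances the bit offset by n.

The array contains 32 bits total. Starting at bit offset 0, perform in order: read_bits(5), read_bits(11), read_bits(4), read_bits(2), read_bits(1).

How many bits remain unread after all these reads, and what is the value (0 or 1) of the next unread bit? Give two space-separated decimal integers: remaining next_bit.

Answer: 9 0

Derivation:
Read 1: bits[0:5] width=5 -> value=23 (bin 10111); offset now 5 = byte 0 bit 5; 27 bits remain
Read 2: bits[5:16] width=11 -> value=1972 (bin 11110110100); offset now 16 = byte 2 bit 0; 16 bits remain
Read 3: bits[16:20] width=4 -> value=3 (bin 0011); offset now 20 = byte 2 bit 4; 12 bits remain
Read 4: bits[20:22] width=2 -> value=1 (bin 01); offset now 22 = byte 2 bit 6; 10 bits remain
Read 5: bits[22:23] width=1 -> value=1 (bin 1); offset now 23 = byte 2 bit 7; 9 bits remain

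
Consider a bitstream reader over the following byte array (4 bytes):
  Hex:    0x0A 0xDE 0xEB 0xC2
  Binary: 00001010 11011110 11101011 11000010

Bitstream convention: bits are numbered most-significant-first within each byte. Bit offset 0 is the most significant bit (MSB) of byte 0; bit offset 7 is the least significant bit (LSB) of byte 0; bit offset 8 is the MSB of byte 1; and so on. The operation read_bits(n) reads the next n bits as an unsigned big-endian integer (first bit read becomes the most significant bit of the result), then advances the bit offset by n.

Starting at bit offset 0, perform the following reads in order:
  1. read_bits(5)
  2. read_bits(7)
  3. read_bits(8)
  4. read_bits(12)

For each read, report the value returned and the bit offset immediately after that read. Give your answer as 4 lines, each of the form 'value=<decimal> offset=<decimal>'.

Read 1: bits[0:5] width=5 -> value=1 (bin 00001); offset now 5 = byte 0 bit 5; 27 bits remain
Read 2: bits[5:12] width=7 -> value=45 (bin 0101101); offset now 12 = byte 1 bit 4; 20 bits remain
Read 3: bits[12:20] width=8 -> value=238 (bin 11101110); offset now 20 = byte 2 bit 4; 12 bits remain
Read 4: bits[20:32] width=12 -> value=3010 (bin 101111000010); offset now 32 = byte 4 bit 0; 0 bits remain

Answer: value=1 offset=5
value=45 offset=12
value=238 offset=20
value=3010 offset=32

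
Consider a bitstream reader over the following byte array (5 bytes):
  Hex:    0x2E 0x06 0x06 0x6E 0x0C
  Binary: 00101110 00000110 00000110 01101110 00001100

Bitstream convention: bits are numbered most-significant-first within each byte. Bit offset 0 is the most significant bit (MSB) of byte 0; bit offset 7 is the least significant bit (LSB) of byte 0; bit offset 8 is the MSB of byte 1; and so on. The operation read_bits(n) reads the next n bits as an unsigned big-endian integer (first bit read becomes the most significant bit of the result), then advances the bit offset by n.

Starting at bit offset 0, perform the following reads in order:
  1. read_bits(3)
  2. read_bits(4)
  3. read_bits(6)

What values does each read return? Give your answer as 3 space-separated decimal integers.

Answer: 1 7 0

Derivation:
Read 1: bits[0:3] width=3 -> value=1 (bin 001); offset now 3 = byte 0 bit 3; 37 bits remain
Read 2: bits[3:7] width=4 -> value=7 (bin 0111); offset now 7 = byte 0 bit 7; 33 bits remain
Read 3: bits[7:13] width=6 -> value=0 (bin 000000); offset now 13 = byte 1 bit 5; 27 bits remain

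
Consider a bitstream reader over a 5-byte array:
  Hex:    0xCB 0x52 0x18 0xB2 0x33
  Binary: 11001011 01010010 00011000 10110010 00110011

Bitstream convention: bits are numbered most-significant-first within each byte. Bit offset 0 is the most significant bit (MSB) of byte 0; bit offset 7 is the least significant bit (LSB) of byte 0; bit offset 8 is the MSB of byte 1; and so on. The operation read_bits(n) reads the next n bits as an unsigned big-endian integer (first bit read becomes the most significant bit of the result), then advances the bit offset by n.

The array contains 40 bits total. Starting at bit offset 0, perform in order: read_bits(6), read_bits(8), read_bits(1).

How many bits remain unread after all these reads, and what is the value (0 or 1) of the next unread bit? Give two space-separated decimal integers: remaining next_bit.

Answer: 25 0

Derivation:
Read 1: bits[0:6] width=6 -> value=50 (bin 110010); offset now 6 = byte 0 bit 6; 34 bits remain
Read 2: bits[6:14] width=8 -> value=212 (bin 11010100); offset now 14 = byte 1 bit 6; 26 bits remain
Read 3: bits[14:15] width=1 -> value=1 (bin 1); offset now 15 = byte 1 bit 7; 25 bits remain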